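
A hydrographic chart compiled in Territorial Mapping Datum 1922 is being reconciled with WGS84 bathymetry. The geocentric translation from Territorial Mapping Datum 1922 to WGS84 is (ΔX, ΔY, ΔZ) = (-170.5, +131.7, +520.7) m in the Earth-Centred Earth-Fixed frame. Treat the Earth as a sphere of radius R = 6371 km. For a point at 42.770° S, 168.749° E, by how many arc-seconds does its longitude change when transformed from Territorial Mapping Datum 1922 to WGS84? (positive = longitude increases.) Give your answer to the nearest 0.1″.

sin φ = -0.679057, cos φ = 0.734086, sin λ = 0.195107, cos λ = -0.980782.
East component: ΔE = −sin λ·ΔX + cos λ·ΔY = −(0.195107)(-170.5) + (-0.980782)(131.7) = -95.90 m.
1° of latitude spans πR/180 = 111195 m; at latitude φ, 1° of longitude spans that × cos φ = 81626.6 m, so Δλ = -95.90 / 81626.6 × 3600 = -4.230″.

Δλ = -4.2″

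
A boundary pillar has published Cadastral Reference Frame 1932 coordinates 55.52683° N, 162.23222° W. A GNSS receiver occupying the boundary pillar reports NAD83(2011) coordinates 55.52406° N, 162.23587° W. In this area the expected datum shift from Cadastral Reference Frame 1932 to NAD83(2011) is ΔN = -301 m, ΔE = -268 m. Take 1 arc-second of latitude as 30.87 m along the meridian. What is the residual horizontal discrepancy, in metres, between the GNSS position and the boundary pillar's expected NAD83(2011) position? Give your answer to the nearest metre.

39 m

Observed coordinate differences: Δφ = -0.00277°, Δλ = -0.00365°.
Converting to metres (1° lat = 111132 m, cos φ = 0.566020): observed ΔN = -307.8 m, observed ΔE = -229.6 m.
Subtracting the expected shift leaves a residual of -307.8 − (-301) = -6.8 m north and -229.6 − (-268) = 38.4 m east.
Residual distance = √((-6.8)² + 38.4²) = 39.0 m.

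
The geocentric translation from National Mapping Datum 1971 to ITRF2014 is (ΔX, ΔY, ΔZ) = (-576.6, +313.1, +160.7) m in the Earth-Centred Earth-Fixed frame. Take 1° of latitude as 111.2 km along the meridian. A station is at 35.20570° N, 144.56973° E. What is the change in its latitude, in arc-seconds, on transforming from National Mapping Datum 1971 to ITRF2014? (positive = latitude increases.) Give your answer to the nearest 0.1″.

Δφ = -7.9″

sin φ = 0.576514, cos φ = 0.817088, sin λ = 0.579712, cos λ = -0.814822.
North component: ΔN = −sin φ cos λ·ΔX − sin φ sin λ·ΔY + cos φ·ΔZ = −(0.576514)(-0.814822)(-576.6) − (0.576514)(0.579712)(313.1) + (0.817088)(160.7) = -244.20 m.
1° of latitude spans 111200 m, so Δφ = -244.20 / 111200 × 3600 = -7.906″.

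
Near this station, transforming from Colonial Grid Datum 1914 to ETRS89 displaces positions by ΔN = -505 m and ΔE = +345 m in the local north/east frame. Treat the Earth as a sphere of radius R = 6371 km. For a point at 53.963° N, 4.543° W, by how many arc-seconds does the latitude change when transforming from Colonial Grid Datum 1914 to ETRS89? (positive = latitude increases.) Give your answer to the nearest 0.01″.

Δφ = -16.35″

On a sphere of radius R, 1 rad of latitude = R, so Δφ = ΔN / R = -505.0 / 6371000 = -7.9265e-05 rad = -16.350″.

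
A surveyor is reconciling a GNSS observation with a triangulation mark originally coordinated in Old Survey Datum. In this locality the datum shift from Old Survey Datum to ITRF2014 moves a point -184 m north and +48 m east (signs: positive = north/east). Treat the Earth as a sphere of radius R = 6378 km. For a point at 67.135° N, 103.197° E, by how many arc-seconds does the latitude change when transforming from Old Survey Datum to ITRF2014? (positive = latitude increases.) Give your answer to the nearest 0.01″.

Δφ = -5.95″

On a sphere of radius R, 1 rad of latitude = R, so Δφ = ΔN / R = -184.0 / 6378000 = -2.8849e-05 rad = -5.951″.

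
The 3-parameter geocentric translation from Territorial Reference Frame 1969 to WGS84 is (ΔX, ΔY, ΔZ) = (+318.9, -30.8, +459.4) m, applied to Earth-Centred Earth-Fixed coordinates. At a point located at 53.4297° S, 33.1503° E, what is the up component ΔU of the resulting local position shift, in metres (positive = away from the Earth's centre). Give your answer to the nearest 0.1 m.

The local up (radial) axis is (cos φ cos λ, cos φ sin λ, sin φ), giving ΔU = 159.078 − 10.035 − 368.956 = -219.91 m.

ΔU = -219.9 m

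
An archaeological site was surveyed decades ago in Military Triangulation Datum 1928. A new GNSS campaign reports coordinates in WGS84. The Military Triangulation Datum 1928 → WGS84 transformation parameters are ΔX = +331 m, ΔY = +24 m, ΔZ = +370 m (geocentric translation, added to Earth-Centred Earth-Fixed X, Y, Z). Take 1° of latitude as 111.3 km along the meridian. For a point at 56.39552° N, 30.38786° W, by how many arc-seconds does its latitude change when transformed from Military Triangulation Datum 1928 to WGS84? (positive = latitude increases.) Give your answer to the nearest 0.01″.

Δφ = -0.74″

sin φ = 0.832878, cos φ = 0.553457, sin λ = -0.505851, cos λ = 0.862621.
North component: ΔN = −sin φ cos λ·ΔX − sin φ sin λ·ΔY + cos φ·ΔZ = −(0.832878)(0.862621)(331) − (0.832878)(-0.505851)(24) + (0.553457)(370) = -22.92 m.
1° of latitude spans 111300 m, so Δφ = -22.92 / 111300 × 3600 = -0.741″.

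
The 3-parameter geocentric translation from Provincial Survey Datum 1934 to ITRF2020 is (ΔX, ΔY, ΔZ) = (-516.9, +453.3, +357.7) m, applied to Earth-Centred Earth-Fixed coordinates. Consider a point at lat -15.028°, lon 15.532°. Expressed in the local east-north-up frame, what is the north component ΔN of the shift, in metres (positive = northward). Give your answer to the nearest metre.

ΔN = 248 m

At φ = -15.028°, λ = 15.532°: sin φ = -0.259291, cos φ = 0.965799, sin λ = 0.267777, cos λ = 0.963481.
ΔN = −sin φ cos λ·ΔX − sin φ sin λ·ΔY + cos φ·ΔZ = −(-0.259291)(0.963481)(-516.9) − (-0.259291)(0.267777)(453.3) + (0.965799)(357.7) = 247.81 m.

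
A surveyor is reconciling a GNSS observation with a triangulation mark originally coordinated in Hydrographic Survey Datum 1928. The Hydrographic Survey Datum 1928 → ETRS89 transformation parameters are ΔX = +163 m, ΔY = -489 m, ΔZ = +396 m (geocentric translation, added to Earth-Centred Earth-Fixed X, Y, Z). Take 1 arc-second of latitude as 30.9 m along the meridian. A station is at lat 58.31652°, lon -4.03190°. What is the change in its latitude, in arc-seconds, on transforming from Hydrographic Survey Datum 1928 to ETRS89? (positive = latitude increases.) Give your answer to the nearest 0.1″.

sin φ = 0.850963, cos φ = 0.525226, sin λ = -0.070312, cos λ = 0.997525.
North component: ΔN = −sin φ cos λ·ΔX − sin φ sin λ·ΔY + cos φ·ΔZ = −(0.850963)(0.997525)(163) − (0.850963)(-0.070312)(-489) + (0.525226)(396) = 40.37 m.
1° of latitude spans 3600 × 30.90 = 111240 m, so Δφ = 40.37 / 111240 × 3600 = 1.306″.

Δφ = 1.3″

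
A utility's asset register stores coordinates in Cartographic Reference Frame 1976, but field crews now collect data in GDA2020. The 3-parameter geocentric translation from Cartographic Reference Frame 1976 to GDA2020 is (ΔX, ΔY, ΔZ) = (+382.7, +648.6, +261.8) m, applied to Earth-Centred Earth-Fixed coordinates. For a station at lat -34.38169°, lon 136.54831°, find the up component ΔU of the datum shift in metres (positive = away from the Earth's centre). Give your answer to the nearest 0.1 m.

ΔU = -9.0 m

At φ = -34.38169°, λ = 136.54831°: sin φ = -0.564703, cos φ = 0.825294, sin λ = 0.687743, cos λ = -0.725955.
ΔU = cos φ cos λ·ΔX + cos φ sin λ·ΔY + sin φ·ΔZ = (0.825294)(-0.725955)(382.7) + (0.825294)(0.687743)(648.6) + (-0.564703)(261.8) = -8.99 m.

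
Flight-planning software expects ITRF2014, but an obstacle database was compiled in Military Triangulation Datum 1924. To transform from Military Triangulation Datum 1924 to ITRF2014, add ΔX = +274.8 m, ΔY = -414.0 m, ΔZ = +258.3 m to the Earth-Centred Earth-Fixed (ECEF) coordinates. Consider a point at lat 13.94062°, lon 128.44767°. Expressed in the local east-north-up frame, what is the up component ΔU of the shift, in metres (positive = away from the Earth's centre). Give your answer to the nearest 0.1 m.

ΔU = -418.3 m

The local up (radial) axis is (cos φ cos λ, cos φ sin λ, sin φ), giving ΔU = -165.838 − 314.685 + 62.229 = -418.29 m.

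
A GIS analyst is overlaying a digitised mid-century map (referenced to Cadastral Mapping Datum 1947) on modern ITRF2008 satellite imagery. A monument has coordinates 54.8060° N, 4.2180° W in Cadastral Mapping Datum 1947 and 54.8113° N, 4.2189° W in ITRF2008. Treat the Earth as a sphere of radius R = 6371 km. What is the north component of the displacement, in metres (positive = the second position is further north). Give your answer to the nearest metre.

ΔN = 589 m

Δφ = 54.8113° − 54.8060° = +0.0053°; Δλ = -4.2189° − -4.2180° = -0.0009°.
1° along a meridian = πR/180 = 111195 m.
ΔN = Δφ × 111195 = 589.3 m; ΔE = Δλ × 111195 × cos(54.8060°) = -0.0009 × 111195 × 0.576347 = -57.7 m.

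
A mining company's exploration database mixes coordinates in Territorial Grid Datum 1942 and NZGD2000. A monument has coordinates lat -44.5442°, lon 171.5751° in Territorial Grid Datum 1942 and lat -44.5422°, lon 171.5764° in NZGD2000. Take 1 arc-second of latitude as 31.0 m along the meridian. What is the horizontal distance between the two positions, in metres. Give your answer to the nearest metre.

Δφ = -44.5422° − -44.5442° = +0.0020°; Δλ = 171.5764° − 171.5751° = +0.0013°.
1° of latitude = 3600 × 31.00 = 111600 m.
ΔN = Δφ × 111600 = 223.2 m; ΔE = Δλ × 111600 × cos(-44.5442°) = +0.0013 × 111600 × 0.712710 = 103.4 m.
Distance = √(ΔE² + ΔN²) = √(103.4² + 223.2²) = 246.0 m.

246 m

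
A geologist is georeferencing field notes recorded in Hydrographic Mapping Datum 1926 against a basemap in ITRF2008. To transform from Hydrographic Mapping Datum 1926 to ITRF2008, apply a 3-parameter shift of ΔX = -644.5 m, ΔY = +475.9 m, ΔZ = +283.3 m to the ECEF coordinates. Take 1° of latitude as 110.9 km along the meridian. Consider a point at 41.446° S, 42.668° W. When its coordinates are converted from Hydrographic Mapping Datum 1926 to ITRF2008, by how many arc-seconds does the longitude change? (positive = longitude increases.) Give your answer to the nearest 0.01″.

sin φ = -0.661914, cos φ = 0.749580, sin λ = -0.677749, cos λ = 0.735293.
East component: ΔE = −sin λ·ΔX + cos λ·ΔY = −(-0.677749)(-644.5) + (0.735293)(475.9) = -86.88 m.
1° of latitude spans 110900 m; at latitude φ, 1° of longitude spans that × cos φ = 83128.4 m, so Δλ = -86.88 / 83128.4 × 3600 = -3.763″.

Δλ = -3.76″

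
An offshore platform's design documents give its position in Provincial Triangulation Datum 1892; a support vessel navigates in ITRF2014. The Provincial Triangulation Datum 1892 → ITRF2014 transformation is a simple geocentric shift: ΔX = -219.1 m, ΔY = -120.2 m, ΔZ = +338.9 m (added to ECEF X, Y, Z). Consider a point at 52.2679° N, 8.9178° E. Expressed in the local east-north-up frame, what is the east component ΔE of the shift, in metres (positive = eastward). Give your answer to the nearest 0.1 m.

ΔE = -84.8 m

The local east axis at (φ, λ) is (−sin λ, cos λ, 0), so ΔE = −sin(8.9178°)·(-219.1) + cos(8.9178°)·(-120.2) = -84.78 m.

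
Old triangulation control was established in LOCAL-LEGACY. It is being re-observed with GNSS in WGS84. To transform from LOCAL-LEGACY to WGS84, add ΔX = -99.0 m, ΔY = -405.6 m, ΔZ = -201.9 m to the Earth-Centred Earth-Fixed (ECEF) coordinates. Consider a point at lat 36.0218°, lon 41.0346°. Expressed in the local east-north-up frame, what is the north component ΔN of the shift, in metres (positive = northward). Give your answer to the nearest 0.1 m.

At φ = 36.0218°, λ = 41.0346°: sin φ = 0.588093, cos φ = 0.808793, sin λ = 0.656515, cos λ = 0.754313.
ΔN = −sin φ cos λ·ΔX − sin φ sin λ·ΔY + cos φ·ΔZ = −(0.588093)(0.754313)(-99.0) − (0.588093)(0.656515)(-405.6) + (0.808793)(-201.9) = 37.22 m.

ΔN = 37.2 m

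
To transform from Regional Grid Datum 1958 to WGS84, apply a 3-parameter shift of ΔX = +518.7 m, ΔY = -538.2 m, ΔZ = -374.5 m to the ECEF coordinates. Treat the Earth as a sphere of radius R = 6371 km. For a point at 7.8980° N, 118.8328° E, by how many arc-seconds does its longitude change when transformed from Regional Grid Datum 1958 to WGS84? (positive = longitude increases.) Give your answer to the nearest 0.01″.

sin φ = 0.137410, cos φ = 0.990514, sin λ = 0.876031, cos λ = -0.482255.
East component: ΔE = −sin λ·ΔX + cos λ·ΔY = −(0.876031)(518.7) + (-0.482255)(-538.2) = -194.85 m.
1° of latitude spans πR/180 = 111195 m; at latitude φ, 1° of longitude spans that × cos φ = 110140.2 m, so Δλ = -194.85 / 110140.2 × 3600 = -6.369″.

Δλ = -6.37″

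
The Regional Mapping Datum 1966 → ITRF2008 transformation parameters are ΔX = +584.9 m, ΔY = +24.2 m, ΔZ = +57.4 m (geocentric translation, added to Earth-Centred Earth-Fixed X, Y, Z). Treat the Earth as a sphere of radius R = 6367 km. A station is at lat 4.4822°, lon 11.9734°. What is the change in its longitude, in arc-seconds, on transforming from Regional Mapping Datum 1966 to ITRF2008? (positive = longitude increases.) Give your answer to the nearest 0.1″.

sin φ = 0.078149, cos φ = 0.996942, sin λ = 0.207458, cos λ = 0.978244.
East component: ΔE = −sin λ·ΔX + cos λ·ΔY = −(0.207458)(584.9) + (0.978244)(24.2) = -97.67 m.
1° of latitude spans πR/180 = 111125 m; at latitude φ, 1° of longitude spans that × cos φ = 110785.3 m, so Δλ = -97.67 / 110785.3 × 3600 = -3.174″.

Δλ = -3.2″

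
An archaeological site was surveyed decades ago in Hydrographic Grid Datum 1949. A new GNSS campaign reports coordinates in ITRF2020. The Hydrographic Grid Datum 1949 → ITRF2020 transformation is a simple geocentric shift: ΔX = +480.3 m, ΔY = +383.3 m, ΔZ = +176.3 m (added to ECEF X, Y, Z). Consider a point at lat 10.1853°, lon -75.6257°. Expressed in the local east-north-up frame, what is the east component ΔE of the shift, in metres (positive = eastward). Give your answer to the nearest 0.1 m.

ΔE = 560.4 m

At φ = 10.1853°, λ = -75.6257°: sin φ = 0.176832, cos φ = 0.984241, sin λ = -0.968695, cos λ = 0.248255.
ΔE = −sin λ·ΔX + cos λ·ΔY = −(-0.968695)·(480.3) + (0.248255)·(383.3) = 560.42 m.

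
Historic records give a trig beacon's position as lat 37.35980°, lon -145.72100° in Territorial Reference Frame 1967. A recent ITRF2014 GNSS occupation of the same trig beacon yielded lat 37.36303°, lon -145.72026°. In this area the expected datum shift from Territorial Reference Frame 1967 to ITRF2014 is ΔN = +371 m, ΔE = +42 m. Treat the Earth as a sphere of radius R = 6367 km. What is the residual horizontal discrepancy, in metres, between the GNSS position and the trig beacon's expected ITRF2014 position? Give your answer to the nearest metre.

Observed coordinate differences: Δφ = +0.00323°, Δλ = +0.00074°.
Converting to metres (1° lat = 111125 m, cos φ = 0.794841): observed ΔN = 358.9 m, observed ΔE = 65.4 m.
Subtracting the expected shift leaves a residual of 358.9 − (371) = -12.1 m north and 65.4 − (42) = 23.4 m east.
Residual distance = √((-12.1)² + 23.4²) = 26.3 m.

26 m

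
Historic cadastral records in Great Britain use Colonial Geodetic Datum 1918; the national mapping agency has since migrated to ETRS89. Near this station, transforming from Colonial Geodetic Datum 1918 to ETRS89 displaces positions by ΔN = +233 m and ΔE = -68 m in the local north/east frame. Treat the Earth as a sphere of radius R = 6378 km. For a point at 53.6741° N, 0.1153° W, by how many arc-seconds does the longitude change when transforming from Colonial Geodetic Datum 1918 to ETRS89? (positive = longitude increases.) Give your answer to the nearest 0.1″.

Δλ = -3.7″

At latitude 53.6741°, cos φ = 0.592377.
One radian of longitude at latitude φ spans R cos φ, so Δλ = ΔE / (R cos φ) = -68.0 / (6378000 × 0.592377) = -1.7998e-05 rad = -3.712″.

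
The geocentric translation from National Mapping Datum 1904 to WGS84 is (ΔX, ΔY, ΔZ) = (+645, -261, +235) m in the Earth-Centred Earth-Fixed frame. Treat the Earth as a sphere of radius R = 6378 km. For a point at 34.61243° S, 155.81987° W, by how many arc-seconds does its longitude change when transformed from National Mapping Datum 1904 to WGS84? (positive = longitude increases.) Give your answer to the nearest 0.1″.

sin φ = -0.568022, cos φ = 0.823013, sin λ = -0.409607, cos λ = -0.912262.
East component: ΔE = −sin λ·ΔX + cos λ·ΔY = −(-0.409607)(645) + (-0.912262)(-261) = 502.30 m.
1° of latitude spans πR/180 = 111317 m; at latitude φ, 1° of longitude spans that × cos φ = 91615.4 m, so Δλ = 502.30 / 91615.4 × 3600 = 19.738″.

Δλ = 19.7″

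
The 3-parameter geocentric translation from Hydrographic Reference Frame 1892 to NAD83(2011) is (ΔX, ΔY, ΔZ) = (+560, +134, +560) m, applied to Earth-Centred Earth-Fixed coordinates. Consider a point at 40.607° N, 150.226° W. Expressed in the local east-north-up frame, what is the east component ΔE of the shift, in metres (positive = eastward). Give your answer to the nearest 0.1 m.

The local east axis at (φ, λ) is (−sin λ, cos λ, 0), so ΔE = −sin(-150.226°)·560 + cos(-150.226°)·134 = 161.77 m.

ΔE = 161.8 m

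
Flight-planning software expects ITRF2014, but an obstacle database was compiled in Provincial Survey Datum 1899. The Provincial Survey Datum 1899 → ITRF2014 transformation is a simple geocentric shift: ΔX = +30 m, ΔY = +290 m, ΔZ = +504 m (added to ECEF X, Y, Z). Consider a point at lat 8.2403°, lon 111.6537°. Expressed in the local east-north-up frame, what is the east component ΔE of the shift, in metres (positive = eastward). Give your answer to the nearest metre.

The local east axis at (φ, λ) is (−sin λ, cos λ, 0), so ΔE = −sin(111.6537°)·30 + cos(111.6537°)·290 = -134.89 m.

ΔE = -135 m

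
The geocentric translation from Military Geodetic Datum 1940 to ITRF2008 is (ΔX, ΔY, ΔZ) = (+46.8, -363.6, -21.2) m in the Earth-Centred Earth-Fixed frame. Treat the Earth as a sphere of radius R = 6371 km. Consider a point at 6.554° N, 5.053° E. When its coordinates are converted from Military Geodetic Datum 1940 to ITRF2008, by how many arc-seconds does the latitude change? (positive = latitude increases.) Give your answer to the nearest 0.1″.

sin φ = 0.114140, cos φ = 0.993465, sin λ = 0.088077, cos λ = 0.996114.
North component: ΔN = −sin φ cos λ·ΔX − sin φ sin λ·ΔY + cos φ·ΔZ = −(0.114140)(0.996114)(46.8) − (0.114140)(0.088077)(-363.6) + (0.993465)(-21.2) = -22.73 m.
1° of latitude spans πR/180 = 111195 m, so Δφ = -22.73 / 111195 × 3600 = -0.736″.

Δφ = -0.7″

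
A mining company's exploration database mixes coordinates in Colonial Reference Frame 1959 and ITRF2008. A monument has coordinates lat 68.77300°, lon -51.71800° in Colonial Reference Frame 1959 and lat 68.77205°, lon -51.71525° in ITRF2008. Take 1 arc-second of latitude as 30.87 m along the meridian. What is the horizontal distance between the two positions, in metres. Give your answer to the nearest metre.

Δφ = 68.77205° − 68.77300° = -0.00095°; Δλ = -51.71525° − -51.71800° = +0.00275°.
1° of latitude = 3600 × 30.87 = 111132 m.
ΔN = Δφ × 111132 = -105.6 m; ΔE = Δλ × 111132 × cos(68.77300°) = +0.00275 × 111132 × 0.362064 = 110.7 m.
Distance = √(ΔE² + ΔN²) = √(110.7² + (-105.6)²) = 152.9 m.

153 m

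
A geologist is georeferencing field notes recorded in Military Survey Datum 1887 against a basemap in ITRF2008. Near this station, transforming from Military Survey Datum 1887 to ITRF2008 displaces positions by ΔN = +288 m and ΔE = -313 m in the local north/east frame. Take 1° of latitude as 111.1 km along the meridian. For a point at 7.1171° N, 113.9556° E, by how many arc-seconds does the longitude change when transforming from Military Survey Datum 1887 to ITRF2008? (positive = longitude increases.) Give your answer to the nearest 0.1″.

Δλ = -10.2″

At latitude 7.1171°, cos φ = 0.992295.
1° of longitude at this latitude = 111.1 × cos φ = 110.24 km, so Δλ = -313.0 / 110244.0 = -0.0028392° = -10.221″.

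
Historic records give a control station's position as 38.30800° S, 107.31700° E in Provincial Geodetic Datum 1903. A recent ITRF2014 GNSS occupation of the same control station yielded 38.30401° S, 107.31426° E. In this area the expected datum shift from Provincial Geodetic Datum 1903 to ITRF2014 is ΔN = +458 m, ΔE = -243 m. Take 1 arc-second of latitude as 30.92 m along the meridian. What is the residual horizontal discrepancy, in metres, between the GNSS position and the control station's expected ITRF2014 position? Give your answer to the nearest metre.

14 m

Observed coordinate differences: Δφ = +0.00399°, Δλ = -0.00274°.
Converting to metres (1° lat = 111312 m, cos φ = 0.784690): observed ΔN = 444.1 m, observed ΔE = -239.3 m.
Subtracting the expected shift leaves a residual of 444.1 − (458) = -13.9 m north and -239.3 − (-243) = 3.7 m east.
Residual distance = √((-13.9)² + 3.7²) = 14.3 m.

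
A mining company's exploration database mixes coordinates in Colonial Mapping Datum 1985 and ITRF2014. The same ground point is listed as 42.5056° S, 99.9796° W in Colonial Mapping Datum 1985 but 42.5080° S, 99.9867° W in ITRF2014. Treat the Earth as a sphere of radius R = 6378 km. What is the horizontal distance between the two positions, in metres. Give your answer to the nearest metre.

641 m

Δφ = -42.5080° − -42.5056° = -0.0024°; Δλ = -99.9867° − -99.9796° = -0.0071°.
1° along a meridian = πR/180 = 111317 m.
ΔN = Δφ × 111317 = -267.2 m; ΔE = Δλ × 111317 × cos(-42.5056°) = -0.0071 × 111317 × 0.737211 = -582.7 m.
Distance = √(ΔE² + ΔN²) = √((-582.7)² + (-267.2)²) = 641.0 m.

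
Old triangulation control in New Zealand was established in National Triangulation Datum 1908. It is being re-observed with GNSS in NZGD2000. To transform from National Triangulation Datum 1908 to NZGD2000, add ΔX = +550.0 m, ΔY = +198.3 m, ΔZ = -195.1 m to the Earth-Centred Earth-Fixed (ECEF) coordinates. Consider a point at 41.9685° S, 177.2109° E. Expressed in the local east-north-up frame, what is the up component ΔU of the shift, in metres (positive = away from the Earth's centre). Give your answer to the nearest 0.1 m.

At φ = -41.9685°, λ = 177.2109°: sin φ = -0.668722, cos φ = 0.743513, sin λ = 0.048660, cos λ = -0.998815.
ΔU = cos φ cos λ·ΔX + cos φ sin λ·ΔY + sin φ·ΔZ = (0.743513)(-0.998815)(550.0) + (0.743513)(0.048660)(198.3) + (-0.668722)(-195.1) = -270.81 m.

ΔU = -270.8 m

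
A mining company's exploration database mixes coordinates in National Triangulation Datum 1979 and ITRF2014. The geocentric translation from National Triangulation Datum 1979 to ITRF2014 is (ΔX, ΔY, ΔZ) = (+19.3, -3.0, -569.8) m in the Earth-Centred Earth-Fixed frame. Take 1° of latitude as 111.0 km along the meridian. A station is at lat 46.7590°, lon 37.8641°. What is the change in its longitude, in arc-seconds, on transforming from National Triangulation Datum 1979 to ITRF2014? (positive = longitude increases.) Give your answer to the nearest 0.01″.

sin φ = 0.728479, cos φ = 0.685069, sin λ = 0.613791, cos λ = 0.789469.
East component: ΔE = −sin λ·ΔX + cos λ·ΔY = −(0.613791)(19.3) + (0.789469)(-3.0) = -14.21 m.
1° of latitude spans 111000 m; at latitude φ, 1° of longitude spans that × cos φ = 76042.6 m, so Δλ = -14.21 / 76042.6 × 3600 = -0.673″.

Δλ = -0.67″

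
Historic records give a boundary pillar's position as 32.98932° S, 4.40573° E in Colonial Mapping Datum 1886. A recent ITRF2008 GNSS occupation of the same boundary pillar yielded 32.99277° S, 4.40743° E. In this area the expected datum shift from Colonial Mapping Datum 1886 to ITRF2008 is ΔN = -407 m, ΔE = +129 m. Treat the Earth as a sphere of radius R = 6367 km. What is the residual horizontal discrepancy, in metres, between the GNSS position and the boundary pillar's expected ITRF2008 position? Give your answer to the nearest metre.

Observed coordinate differences: Δφ = -0.00345°, Δλ = +0.00170°.
Converting to metres (1° lat = 111125 m, cos φ = 0.838772): observed ΔN = -383.4 m, observed ΔE = 158.5 m.
Subtracting the expected shift leaves a residual of -383.4 − (-407) = 23.6 m north and 158.5 − (129) = 29.5 m east.
Residual distance = √(23.6² + 29.5²) = 37.8 m.

38 m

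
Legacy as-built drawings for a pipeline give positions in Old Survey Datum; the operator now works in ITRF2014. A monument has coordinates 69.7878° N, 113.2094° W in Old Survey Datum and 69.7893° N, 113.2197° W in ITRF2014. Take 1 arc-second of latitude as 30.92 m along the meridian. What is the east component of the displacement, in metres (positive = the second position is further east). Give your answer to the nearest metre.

ΔE = -396 m

Δφ = 69.7893° − 69.7878° = +0.0015°; Δλ = -113.2197° − -113.2094° = -0.0103°.
1° of latitude = 3600 × 30.92 = 111312 m.
ΔN = Δφ × 111312 = 167.0 m; ΔE = Δλ × 111312 × cos(69.7878°) = -0.0103 × 111312 × 0.345498 = -396.1 m.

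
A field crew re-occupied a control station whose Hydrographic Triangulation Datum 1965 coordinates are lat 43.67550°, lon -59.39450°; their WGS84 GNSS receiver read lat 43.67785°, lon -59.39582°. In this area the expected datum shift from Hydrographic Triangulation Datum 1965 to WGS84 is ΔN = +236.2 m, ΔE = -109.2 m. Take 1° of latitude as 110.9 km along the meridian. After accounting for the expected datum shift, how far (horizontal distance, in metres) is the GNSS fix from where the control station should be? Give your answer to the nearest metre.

25 m

Observed coordinate differences: Δφ = +0.00235°, Δλ = -0.00132°.
Converting to metres (1° lat = 110900 m, cos φ = 0.723263): observed ΔN = 260.6 m, observed ΔE = -105.9 m.
Subtracting the expected shift leaves a residual of 260.6 − (236.2) = 24.4 m north and -105.9 − (-109.2) = 3.3 m east.
Residual distance = √(24.4² + 3.3²) = 24.6 m.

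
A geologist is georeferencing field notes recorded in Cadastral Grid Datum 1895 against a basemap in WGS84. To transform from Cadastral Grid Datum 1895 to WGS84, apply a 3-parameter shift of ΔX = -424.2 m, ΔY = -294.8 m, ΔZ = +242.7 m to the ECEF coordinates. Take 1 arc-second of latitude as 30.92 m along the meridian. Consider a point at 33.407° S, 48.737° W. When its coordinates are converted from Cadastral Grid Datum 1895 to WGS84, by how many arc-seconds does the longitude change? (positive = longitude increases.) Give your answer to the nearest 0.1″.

Δλ = -19.9″

sin φ = -0.550583, cos φ = 0.834781, sin λ = -0.751690, cos λ = 0.659516.
East component: ΔE = −sin λ·ΔX + cos λ·ΔY = −(-0.751690)(-424.2) + (0.659516)(-294.8) = -513.29 m.
1° of latitude spans 3600 × 30.92 = 111312 m; at latitude φ, 1° of longitude spans that × cos φ = 92921.1 m, so Δλ = -513.29 / 92921.1 × 3600 = -19.886″.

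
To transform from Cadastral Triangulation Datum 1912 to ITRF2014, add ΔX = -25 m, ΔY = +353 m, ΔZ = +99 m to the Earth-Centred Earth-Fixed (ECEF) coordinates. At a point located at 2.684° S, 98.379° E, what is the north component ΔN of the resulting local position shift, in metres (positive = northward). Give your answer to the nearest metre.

ΔN = 115 m

The local north axis is (−sin φ cos λ, −sin φ sin λ, cos φ), giving ΔN = 0.171 + 16.354 + 98.891 = 115.42 m.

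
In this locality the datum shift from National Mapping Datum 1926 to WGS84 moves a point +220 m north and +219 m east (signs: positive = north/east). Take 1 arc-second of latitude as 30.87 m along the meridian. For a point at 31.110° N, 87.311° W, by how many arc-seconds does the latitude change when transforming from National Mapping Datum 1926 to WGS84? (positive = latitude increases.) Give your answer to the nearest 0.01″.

Δφ = 7.13″

1″ of latitude = 30.87 m, so Δφ = 220.0 / 30.87 = 7.127″.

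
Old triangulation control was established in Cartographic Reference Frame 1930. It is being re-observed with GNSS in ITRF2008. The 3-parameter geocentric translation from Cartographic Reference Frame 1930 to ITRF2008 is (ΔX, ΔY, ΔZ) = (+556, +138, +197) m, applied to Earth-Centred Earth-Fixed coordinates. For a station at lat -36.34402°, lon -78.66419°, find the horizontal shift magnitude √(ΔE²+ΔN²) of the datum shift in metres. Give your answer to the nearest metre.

590 m

The local east axis at (φ, λ) is (−sin λ, cos λ, 0), so ΔE = −sin(-78.66419°)·556 + cos(-78.66419°)·138 = 572.28 m.
The local north axis is (−sin φ cos λ, −sin φ sin λ, cos φ), giving ΔN = 64.767 − 80.188 + 158.678 = 143.26 m.
Horizontal magnitude = √(ΔE² + ΔN²) = √(572.28² + 143.26²) = 589.94 m.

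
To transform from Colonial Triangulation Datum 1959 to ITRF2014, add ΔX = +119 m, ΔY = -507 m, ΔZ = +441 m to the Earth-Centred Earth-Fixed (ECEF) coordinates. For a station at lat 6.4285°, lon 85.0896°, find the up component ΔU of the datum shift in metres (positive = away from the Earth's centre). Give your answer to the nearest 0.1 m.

At φ = 6.4285°, λ = 85.0896°: sin φ = 0.111963, cos φ = 0.993712, sin λ = 0.996330, cos λ = 0.085598.
ΔU = cos φ cos λ·ΔX + cos φ sin λ·ΔY + sin φ·ΔZ = (0.993712)(0.085598)(119) + (0.993712)(0.996330)(-507) + (0.111963)(441) = -442.47 m.

ΔU = -442.5 m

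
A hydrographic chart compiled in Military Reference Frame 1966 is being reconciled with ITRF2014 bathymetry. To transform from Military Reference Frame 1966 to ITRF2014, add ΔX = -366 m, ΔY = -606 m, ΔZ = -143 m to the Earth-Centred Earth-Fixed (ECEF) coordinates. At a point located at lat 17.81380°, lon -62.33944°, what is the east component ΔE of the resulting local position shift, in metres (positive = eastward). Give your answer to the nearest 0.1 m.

ΔE = -605.5 m

At φ = 17.81380°, λ = -62.33944°: sin φ = 0.305925, cos φ = 0.952056, sin λ = -0.885713, cos λ = 0.464232.
ΔE = −sin λ·ΔX + cos λ·ΔY = −(-0.885713)·(-366) + (0.464232)·(-606) = -605.50 m.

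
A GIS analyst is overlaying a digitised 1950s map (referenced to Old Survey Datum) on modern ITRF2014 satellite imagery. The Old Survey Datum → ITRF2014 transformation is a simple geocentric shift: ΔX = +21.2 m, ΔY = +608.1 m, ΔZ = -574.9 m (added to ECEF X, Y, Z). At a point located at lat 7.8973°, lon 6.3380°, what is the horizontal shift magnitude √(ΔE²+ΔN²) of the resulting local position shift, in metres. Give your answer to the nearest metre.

837 m

The local east axis at (φ, λ) is (−sin λ, cos λ, 0), so ΔE = −sin(6.3380°)·21.2 + cos(6.3380°)·608.1 = 602.04 m.
The local north axis is (−sin φ cos λ, −sin φ sin λ, cos φ), giving ΔN = -2.895 − 9.224 − 569.448 = -581.57 m.
Horizontal magnitude = √(ΔE² + ΔN²) = √(602.04² + (-581.57)²) = 837.06 m.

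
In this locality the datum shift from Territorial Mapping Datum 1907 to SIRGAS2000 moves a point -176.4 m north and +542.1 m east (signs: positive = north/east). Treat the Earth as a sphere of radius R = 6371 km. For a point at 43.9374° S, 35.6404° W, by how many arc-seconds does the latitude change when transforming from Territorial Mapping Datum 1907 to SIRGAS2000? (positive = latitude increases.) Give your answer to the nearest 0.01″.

Δφ = -5.71″

On a sphere of radius R, 1 rad of latitude = R, so Δφ = ΔN / R = -176.4 / 6371000 = -2.7688e-05 rad = -5.711″.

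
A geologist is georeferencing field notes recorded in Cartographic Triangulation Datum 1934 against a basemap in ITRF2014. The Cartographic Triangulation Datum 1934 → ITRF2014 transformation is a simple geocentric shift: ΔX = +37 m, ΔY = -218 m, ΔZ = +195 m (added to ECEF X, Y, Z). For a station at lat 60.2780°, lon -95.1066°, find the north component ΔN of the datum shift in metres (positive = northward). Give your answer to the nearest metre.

The local north axis is (−sin φ cos λ, −sin φ sin λ, cos φ), giving ΔN = 2.860 − 188.569 + 96.679 = -89.03 m.

ΔN = -89 m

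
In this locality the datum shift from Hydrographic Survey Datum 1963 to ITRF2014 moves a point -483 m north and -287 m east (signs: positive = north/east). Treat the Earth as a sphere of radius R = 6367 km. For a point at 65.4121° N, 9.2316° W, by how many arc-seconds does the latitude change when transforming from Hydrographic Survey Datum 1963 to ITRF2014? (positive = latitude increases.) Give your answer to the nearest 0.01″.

Δφ = -15.65″

On a sphere of radius R, 1 rad of latitude = R, so Δφ = ΔN / R = -483.0 / 6367000 = -7.5860e-05 rad = -15.647″.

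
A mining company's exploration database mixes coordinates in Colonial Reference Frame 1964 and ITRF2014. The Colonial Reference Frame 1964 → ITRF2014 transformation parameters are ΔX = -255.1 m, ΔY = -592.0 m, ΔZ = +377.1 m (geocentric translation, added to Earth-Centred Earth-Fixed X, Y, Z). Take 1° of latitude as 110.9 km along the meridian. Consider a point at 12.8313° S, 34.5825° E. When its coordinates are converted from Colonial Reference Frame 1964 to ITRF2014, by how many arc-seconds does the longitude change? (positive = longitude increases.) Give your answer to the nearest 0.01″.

sin φ = -0.222081, cos φ = 0.975028, sin λ = 0.567592, cos λ = 0.823310.
East component: ΔE = −sin λ·ΔX + cos λ·ΔY = −(0.567592)(-255.1) + (0.823310)(-592.0) = -342.61 m.
1° of latitude spans 110900 m; at latitude φ, 1° of longitude spans that × cos φ = 108130.6 m, so Δλ = -342.61 / 108130.6 × 3600 = -11.406″.

Δλ = -11.41″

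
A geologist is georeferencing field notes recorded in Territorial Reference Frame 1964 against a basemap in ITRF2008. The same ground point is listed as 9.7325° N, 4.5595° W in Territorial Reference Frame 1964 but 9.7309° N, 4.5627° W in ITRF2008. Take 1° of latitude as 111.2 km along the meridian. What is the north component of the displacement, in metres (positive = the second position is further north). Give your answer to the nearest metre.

Δφ = 9.7309° − 9.7325° = -0.0016°; Δλ = -4.5627° − -4.5595° = -0.0032°.
ΔN = Δφ × 111200 = -177.9 m; ΔE = Δλ × 111200 × cos(9.7325°) = -0.0032 × 111200 × 0.985608 = -350.7 m.

ΔN = -178 m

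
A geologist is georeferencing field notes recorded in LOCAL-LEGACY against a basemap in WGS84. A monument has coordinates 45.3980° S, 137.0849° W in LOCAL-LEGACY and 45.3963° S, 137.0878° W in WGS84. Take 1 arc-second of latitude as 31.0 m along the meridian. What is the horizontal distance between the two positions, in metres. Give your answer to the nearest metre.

Δφ = -45.3963° − -45.3980° = +0.0017°; Δλ = -137.0878° − -137.0849° = -0.0029°.
1° of latitude = 3600 × 31.00 = 111600 m.
ΔN = Δφ × 111600 = 189.7 m; ΔE = Δλ × 111600 × cos(-45.3980°) = -0.0029 × 111600 × 0.702178 = -227.3 m.
Distance = √(ΔE² + ΔN²) = √((-227.3)² + 189.7²) = 296.0 m.

296 m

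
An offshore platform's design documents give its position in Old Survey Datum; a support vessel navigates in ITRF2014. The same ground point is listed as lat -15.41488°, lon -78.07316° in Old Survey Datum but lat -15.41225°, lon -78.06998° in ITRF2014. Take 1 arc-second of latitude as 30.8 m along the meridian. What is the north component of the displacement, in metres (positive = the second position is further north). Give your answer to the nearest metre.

Δφ = -15.41225° − -15.41488° = +0.00263°; Δλ = -78.06998° − -78.07316° = +0.00318°.
1° of latitude = 3600 × 30.80 = 110880 m.
ΔN = Δφ × 110880 = 291.6 m; ΔE = Δλ × 110880 × cos(-15.41488°) = +0.00318 × 110880 × 0.964026 = 339.9 m.

ΔN = 292 m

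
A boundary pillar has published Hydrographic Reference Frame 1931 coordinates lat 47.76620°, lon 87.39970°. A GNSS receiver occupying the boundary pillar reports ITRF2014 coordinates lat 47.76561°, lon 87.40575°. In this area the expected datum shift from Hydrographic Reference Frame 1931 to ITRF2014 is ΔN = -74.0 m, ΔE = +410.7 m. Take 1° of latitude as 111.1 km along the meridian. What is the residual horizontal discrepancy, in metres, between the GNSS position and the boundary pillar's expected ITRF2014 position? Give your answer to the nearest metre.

42 m

Observed coordinate differences: Δφ = -0.00059°, Δλ = +0.00605°.
Converting to metres (1° lat = 111100 m, cos φ = 0.672157): observed ΔN = -65.5 m, observed ΔE = 451.8 m.
Subtracting the expected shift leaves a residual of -65.5 − (-74.0) = 8.5 m north and 451.8 − (410.7) = 41.1 m east.
Residual distance = √(8.5² + 41.1²) = 42.0 m.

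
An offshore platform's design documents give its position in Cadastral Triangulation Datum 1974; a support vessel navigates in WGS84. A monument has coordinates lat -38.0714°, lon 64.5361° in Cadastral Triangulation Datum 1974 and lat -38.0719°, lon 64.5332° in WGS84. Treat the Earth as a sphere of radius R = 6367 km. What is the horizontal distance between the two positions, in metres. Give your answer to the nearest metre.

Δφ = -38.0719° − -38.0714° = -0.0005°; Δλ = 64.5332° − 64.5361° = -0.0029°.
1° along a meridian = πR/180 = 111125 m.
ΔN = Δφ × 111125 = -55.6 m; ΔE = Δλ × 111125 × cos(-38.0714°) = -0.0029 × 111125 × 0.787243 = -253.7 m.
Distance = √(ΔE² + ΔN²) = √((-253.7)² + (-55.6)²) = 259.7 m.

260 m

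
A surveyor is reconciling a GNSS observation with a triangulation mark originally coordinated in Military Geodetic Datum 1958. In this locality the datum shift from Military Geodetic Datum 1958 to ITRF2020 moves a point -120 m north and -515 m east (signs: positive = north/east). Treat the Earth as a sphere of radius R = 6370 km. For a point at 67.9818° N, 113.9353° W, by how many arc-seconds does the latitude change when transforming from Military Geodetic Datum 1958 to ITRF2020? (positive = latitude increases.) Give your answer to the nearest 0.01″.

On a sphere of radius R, 1 rad of latitude = R, so Δφ = ΔN / R = -120.0 / 6370000 = -1.8838e-05 rad = -3.886″.

Δφ = -3.89″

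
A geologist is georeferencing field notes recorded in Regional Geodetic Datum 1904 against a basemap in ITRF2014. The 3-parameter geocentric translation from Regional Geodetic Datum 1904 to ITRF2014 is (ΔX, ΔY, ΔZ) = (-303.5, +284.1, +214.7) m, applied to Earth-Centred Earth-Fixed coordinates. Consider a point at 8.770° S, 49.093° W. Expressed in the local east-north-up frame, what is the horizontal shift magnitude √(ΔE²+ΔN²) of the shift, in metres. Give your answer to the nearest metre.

155 m

The local east axis at (φ, λ) is (−sin λ, cos λ, 0), so ΔE = −sin(-49.093°)·(-303.5) + cos(-49.093°)·284.1 = -43.34 m.
The local north axis is (−sin φ cos λ, −sin φ sin λ, cos φ), giving ΔN = -30.302 − 32.737 + 212.190 = 149.15 m.
Horizontal magnitude = √(ΔE² + ΔN²) = √((-43.34)² + 149.15²) = 155.32 m.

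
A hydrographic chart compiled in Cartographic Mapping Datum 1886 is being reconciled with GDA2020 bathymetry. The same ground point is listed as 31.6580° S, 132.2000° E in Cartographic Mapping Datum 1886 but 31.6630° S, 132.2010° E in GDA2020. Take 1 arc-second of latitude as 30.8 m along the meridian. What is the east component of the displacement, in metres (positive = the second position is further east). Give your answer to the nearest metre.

Δφ = -31.6630° − -31.6580° = -0.0050°; Δλ = 132.2010° − 132.2000° = +0.0010°.
1° of latitude = 3600 × 30.80 = 110880 m.
ΔN = Δφ × 110880 = -554.4 m; ΔE = Δλ × 110880 × cos(-31.6580°) = +0.0010 × 110880 × 0.851196 = 94.4 m.

ΔE = 94 m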